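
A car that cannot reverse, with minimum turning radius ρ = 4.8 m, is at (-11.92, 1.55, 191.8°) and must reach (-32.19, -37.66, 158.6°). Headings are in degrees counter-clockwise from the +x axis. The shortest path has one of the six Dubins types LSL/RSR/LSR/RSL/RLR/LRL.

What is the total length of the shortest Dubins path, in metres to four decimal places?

47.4675 m

Let ψ = atan2(Δy, Δx) = atan2(-39.21, -20.27) = -117.3372° be the start→goal bearing.
Normalize: d = |goal − start| / ρ = 44.139517/4.8 = 9.195733, α = (θ_start − ψ) mod 360° = 309.1372° = 5.395461 rad, β = (θ_goal − ψ) mod 360° = 275.9372° = 4.816012 rad.
Common terms: sin α = -0.775637, cos α = 0.631179, sin β = -0.994636, cos β = 0.103438, cos(α−β) = 0.836764, d² = 84.561502. Work in radians in the unit-radius frame; every candidate has L = ρ·(t + p + q).
LSL: p² = 2 + d² − 2cos(α−β) + 2d(sin α − sin β) = 88.915680; p = √p² = 9.429511; φ = atan2(cos β − cos α, d + sin α − sin β) = -0.055996 rad; t = (φ − α) mod 2π = 0.831728 rad, q = (β − φ) mod 2π = 4.872008 rad → L = 4.8·(0.831728 + 9.429511 + 4.872008) = 4.8·15.133247 = 72.639586 m
RSR: p² = 2 + d² − 2cos(α−β) + 2d(sin β − sin α) = 80.860267; p = √p² = 8.992234; φ = atan2(cos α − cos β, d − sin α + sin β) = 0.058722 rad; t = (α − φ) mod 2π = 5.336739 rad, q = (φ − β) mod 2π = 1.525896 rad → L = 4.8·(5.336739 + 8.992234 + 1.525896) = 4.8·15.854868 = 76.103368 m
LSR: p² = d² − 2 + 2cos(α−β) + 2d(sin α + sin β) = 51.677111; p = √p² = 7.188679; φ = atan2(−cos α − cos β, d + sin α + sin β) − atan2(−2, p) = 0.172742 rad; t = (φ − α) mod 2π = 1.060466 rad, q = (φ − β) mod 2π = 1.639915 rad → L = 4.8·(1.060466 + 7.188679 + 1.639915) = 4.8·9.889060 = 47.467490 m
RSL: p² = d² − 2 + 2cos(α−β) − 2d(sin α + sin β) = 116.792950; p = √p² = 10.807079; φ = atan2(cos α + cos β, d − sin α − sin β) − atan2(2, p) = -0.116103 rad; t = (α − φ) mod 2π = 5.511564 rad, q = (β − φ) mod 2π = 4.932115 rad → L = 4.8·(5.511564 + 10.807079 + 4.932115) = 4.8·21.250758 = 102.003638 m
RLR: c = (6 − d² + 2cos(α−β) + 2d(sin α − sin β))/8 = -9.107533, |c| > 1 → infeasible
LRL: c = (6 − d² + 2cos(α−β) − 2d(sin α − sin β))/8 = -10.114460, |c| > 1 → infeasible
Shortest: LSR with L = 47.467490 m ≈ 47.4675 m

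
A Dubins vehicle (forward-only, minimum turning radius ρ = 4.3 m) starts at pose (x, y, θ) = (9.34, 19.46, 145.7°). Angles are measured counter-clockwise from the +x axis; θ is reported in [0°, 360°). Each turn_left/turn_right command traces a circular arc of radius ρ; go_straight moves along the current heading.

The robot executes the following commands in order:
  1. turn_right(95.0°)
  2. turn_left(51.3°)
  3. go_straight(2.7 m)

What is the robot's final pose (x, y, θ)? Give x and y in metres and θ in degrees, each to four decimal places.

(8.7528, 31.9943, 102.0000°)

set_pose: (x, y, θ) = (9.3400, 19.4600, 145.7000°), ρ = 4.3
turn_right(95.0°): centre at ρ to the right, rotate −95.0° → (8.4356, 25.7358, 50.7000°)
turn_left(51.3°): centre at ρ to the left, rotate +51.3° → (9.3142, 29.3533, 102.0000°)
go_straight(2.7): x += 2.7·cos θ, y += 2.7·sin θ → (8.7528, 31.9943, 102.0000°)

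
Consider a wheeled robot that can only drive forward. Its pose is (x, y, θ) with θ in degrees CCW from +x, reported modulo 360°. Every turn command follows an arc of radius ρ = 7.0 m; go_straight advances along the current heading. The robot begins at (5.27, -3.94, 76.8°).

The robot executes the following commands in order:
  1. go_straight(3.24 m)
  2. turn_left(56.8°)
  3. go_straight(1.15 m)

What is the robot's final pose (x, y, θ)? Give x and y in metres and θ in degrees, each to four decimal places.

set_pose: (x, y, θ) = (5.2700, -3.9400, 76.8000°), ρ = 7.0
go_straight(3.24): x += 3.24·cos θ, y += 3.24·sin θ → (6.0099, -0.7856, 76.8000°)
turn_left(56.8°): centre at ρ to the left, rotate +56.8° → (4.2640, 5.6402, 133.6000°)
go_straight(1.15): x += 1.15·cos θ, y += 1.15·sin θ → (3.4709, 6.4730, 133.6000°)

(3.4709, 6.4730, 133.6000°)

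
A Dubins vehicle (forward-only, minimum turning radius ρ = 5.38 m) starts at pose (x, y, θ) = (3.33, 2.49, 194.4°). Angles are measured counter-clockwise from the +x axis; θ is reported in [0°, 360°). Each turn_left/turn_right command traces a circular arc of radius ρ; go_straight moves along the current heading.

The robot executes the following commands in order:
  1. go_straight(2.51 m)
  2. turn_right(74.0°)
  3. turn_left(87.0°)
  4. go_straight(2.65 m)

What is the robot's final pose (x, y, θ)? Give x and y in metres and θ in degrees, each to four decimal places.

set_pose: (x, y, θ) = (3.3300, 2.4900, 194.4000°), ρ = 5.38
go_straight(2.51): x += 2.51·cos θ, y += 2.51·sin θ → (0.8989, 1.8658, 194.4000°)
turn_right(74.0°): centre at ρ to the right, rotate −74.0° → (-5.0794, 4.3543, 120.4000°)
turn_left(87.0°): centre at ρ to the left, rotate +87.0° → (-12.1956, 6.4083, 207.4000°)
go_straight(2.65): x += 2.65·cos θ, y += 2.65·sin θ → (-14.5483, 5.1888, 207.4000°)

(-14.5483, 5.1888, 207.4000°)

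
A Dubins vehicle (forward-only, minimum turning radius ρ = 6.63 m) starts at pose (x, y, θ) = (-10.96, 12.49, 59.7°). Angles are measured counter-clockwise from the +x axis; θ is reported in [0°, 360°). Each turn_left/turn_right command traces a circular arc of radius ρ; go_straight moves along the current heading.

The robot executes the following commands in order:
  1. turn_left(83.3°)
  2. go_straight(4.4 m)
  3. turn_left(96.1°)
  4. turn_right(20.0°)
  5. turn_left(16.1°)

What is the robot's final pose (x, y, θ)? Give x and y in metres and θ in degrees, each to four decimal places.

set_pose: (x, y, θ) = (-10.9600, 12.4900, 59.7000°), ρ = 6.63
turn_left(83.3°): centre at ρ to the left, rotate +83.3° → (-12.6943, 21.1300, 143.0000°)
go_straight(4.4): x += 4.4·cos θ, y += 4.4·sin θ → (-16.2083, 23.7780, 143.0000°)
turn_left(96.1°): centre at ρ to the left, rotate +96.1° → (-25.8873, 21.8878, 239.1000°)
turn_right(20.0°): centre at ρ to the right, rotate −20.0° → (-27.3949, 20.1474, 219.1000°)
turn_left(16.1°): centre at ρ to the left, rotate +16.1° → (-28.6577, 18.7860, 235.2000°)

(-28.6577, 18.7860, 235.2000°)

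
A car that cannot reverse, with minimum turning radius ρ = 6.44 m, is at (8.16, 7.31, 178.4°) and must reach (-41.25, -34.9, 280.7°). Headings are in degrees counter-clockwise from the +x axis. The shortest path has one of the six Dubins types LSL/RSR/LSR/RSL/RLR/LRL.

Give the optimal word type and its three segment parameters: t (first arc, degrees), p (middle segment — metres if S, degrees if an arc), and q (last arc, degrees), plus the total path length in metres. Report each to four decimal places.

LSL: t = 40.4669°, p = 55.1013 m, q = 61.8331°, L = 66.5997 m

Let ψ = atan2(Δy, Δx) = atan2(-42.21, -49.41) = -139.4934° be the start→goal bearing.
Normalize: d = |goal − start| / ρ = 64.984861/6.44 = 10.090817, α = (θ_start − ψ) mod 360° = 317.8934° = 5.548286 rad, β = (θ_goal − ψ) mod 360° = 60.1934° = 1.050573 rad.
Common terms: sin α = -0.670512, cos α = 0.741898, sin β = 0.867708, cos β = 0.497074, cos(α−β) = -0.213030, d² = 101.824587. Work in radians in the unit-radius frame; every candidate has L = ρ·(t + p + q).
LSL: p² = 2 + d² − 2cos(α−β) + 2d(sin α − sin β) = 73.206848; p = √p² = 8.556100; φ = atan2(cos β − cos α, d + sin α − sin β) = -0.028618 rad; t = (φ − α) mod 2π = 0.706281 rad, q = (β − φ) mod 2π = 1.079191 rad → L = 6.44·(0.706281 + 8.556100 + 1.079191) = 6.44·10.341572 = 66.599723 m
RSR: p² = 2 + d² − 2cos(α−β) + 2d(sin β − sin α) = 135.294448; p = √p² = 11.631614; φ = atan2(cos α − cos β, d − sin α + sin β) = 0.021050 rad; t = (α − φ) mod 2π = 5.527236 rad, q = (φ − β) mod 2π = 5.253662 rad → L = 6.44·(5.527236 + 11.631614 + 5.253662) = 6.44·22.412513 = 144.336584 m
LSR: p² = d² − 2 + 2cos(α−β) + 2d(sin α + sin β) = 103.378258; p = √p² = 10.167510; φ = atan2(−cos α − cos β, d + sin α + sin β) − atan2(−2, p) = 0.074374 rad; t = (φ − α) mod 2π = 0.809273 rad, q = (φ − β) mod 2π = 5.306986 rad → L = 6.44·(0.809273 + 10.167510 + 5.306986) = 6.44·16.283769 = 104.867473 m
RSL: p² = d² − 2 + 2cos(α−β) − 2d(sin α + sin β) = 95.418795; p = √p² = 9.768254; φ = atan2(cos α + cos β, d − sin α − sin β) − atan2(2, p) = -0.077373 rad; t = (α − φ) mod 2π = 5.625659 rad, q = (β − φ) mod 2π = 1.127946 rad → L = 6.44·(5.625659 + 9.768254 + 1.127946) = 6.44·16.521859 = 106.400772 m
RLR: c = (6 − d² + 2cos(α−β) + 2d(sin α − sin β))/8 = -15.911806, |c| > 1 → infeasible
LRL: c = (6 − d² + 2cos(α−β) − 2d(sin α − sin β))/8 = -8.150856, |c| > 1 → infeasible
Shortest: LSL with L = 66.599723 m ≈ 66.5997 m
Convert LSL to answer units (arcs ×180/π): t = 0.706281·180/π = 40.4669°, p = ρ·p = 6.44·8.556100 = 55.1013 m, q = 1.079191·180/π = 61.8331°, L = 66.5997 m.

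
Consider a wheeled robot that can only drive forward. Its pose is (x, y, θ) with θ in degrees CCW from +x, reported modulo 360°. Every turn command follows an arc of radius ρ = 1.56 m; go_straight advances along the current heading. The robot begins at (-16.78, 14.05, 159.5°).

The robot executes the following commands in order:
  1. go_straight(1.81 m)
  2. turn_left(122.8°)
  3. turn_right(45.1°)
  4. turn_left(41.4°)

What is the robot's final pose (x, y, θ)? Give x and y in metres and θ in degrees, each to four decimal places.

set_pose: (x, y, θ) = (-16.7800, 14.0500, 159.5000°), ρ = 1.56
go_straight(1.81): x += 1.81·cos θ, y += 1.81·sin θ → (-18.4754, 14.6839, 159.5000°)
turn_left(122.8°): centre at ρ to the left, rotate +122.8° → (-20.5459, 12.8903, 282.3000°)
turn_right(45.1°): centre at ρ to the right, rotate −45.1° → (-20.7588, 11.7129, 237.2000°)
turn_left(41.4°): centre at ρ to the left, rotate +41.4° → (-20.9900, 10.6346, 278.6000°)

(-20.9900, 10.6346, 278.6000°)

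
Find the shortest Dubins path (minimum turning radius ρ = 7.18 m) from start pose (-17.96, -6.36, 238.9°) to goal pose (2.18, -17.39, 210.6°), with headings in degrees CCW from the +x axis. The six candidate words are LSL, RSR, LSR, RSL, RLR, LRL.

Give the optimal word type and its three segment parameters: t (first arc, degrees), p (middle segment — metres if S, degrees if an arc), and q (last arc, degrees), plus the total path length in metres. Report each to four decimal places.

Let ψ = atan2(Δy, Δx) = atan2(-11.03, 20.14) = -28.7080° be the start→goal bearing.
Normalize: d = |goal − start| / ρ = 22.962589/7.18 = 3.198132, α = (θ_start − ψ) mod 360° = 267.6080° = 4.670641 rad, β = (θ_goal − ψ) mod 360° = 239.3080° = 4.176713 rad.
Common terms: sin α = -0.999129, cos α = -0.041736, sin β = -0.859924, cos β = -0.510422, cos(α−β) = 0.880477, d² = 10.228050. Work in radians in the unit-radius frame; every candidate has L = ρ·(t + p + q).
LSL: p² = 2 + d² − 2cos(α−β) + 2d(sin α − sin β) = 9.576704; p = √p² = 3.094625; φ = atan2(cos β − cos α, d + sin α − sin β) = -0.152037 rad; t = (φ − α) mod 2π = 1.460507 rad, q = (β − φ) mod 2π = 4.328750 rad → L = 7.18·(1.460507 + 3.094625 + 4.328750) = 7.18·8.883882 = 63.786274 m
RSR: p² = 2 + d² − 2cos(α−β) + 2d(sin β − sin α) = 11.357486; p = √p² = 3.370087; φ = atan2(cos α − cos β, d − sin α + sin β) = 0.139525 rad; t = (α − φ) mod 2π = 4.531116 rad, q = (φ − β) mod 2π = 2.245997 rad → L = 7.18·(4.531116 + 3.370087 + 2.245997) = 7.18·10.147200 = 72.856899 m
LSR: p² = d² − 2 + 2cos(α−β) + 2d(sin α + sin β) = -1.901988 < 0 → infeasible
RSL: p² = d² − 2 + 2cos(α−β) − 2d(sin α + sin β) = 21.879996; p = √p² = 4.677606; φ = atan2(cos α + cos β, d − sin α − sin β) − atan2(2, p) = -0.512797 rad; t = (α − φ) mod 2π = 5.183438 rad, q = (β − φ) mod 2π = 4.689510 rad → L = 7.18·(5.183438 + 4.677606 + 4.689510) = 7.18·14.550554 = 104.472977 m
RLR: c = (6 − d² + 2cos(α−β) + 2d(sin α − sin β))/8 = -0.419686; p = 2π − arccos c = 4.279290 rad; φ = atan2(cos α − cos β, d − sin α + sin β) = 0.139525 rad; t = (α − φ + p/2) mod 2π = 0.387576 rad, q = (α − β − t + p) mod 2π = 4.385642 rad → L = 7.18·(0.387576 + 4.279290 + 4.385642) = 7.18·9.052508 = 64.997008 m
LRL: c = (6 − d² + 2cos(α−β) − 2d(sin α − sin β))/8 = -0.197088; p = 2π − arccos c = 4.514002 rad; φ = atan2(cos β − cos α, d + sin α − sin β) = -0.152037 rad; t = (φ − α + p/2) mod 2π = 3.717508 rad, q = (β − α − t + p) mod 2π = 0.302566 rad → L = 7.18·(3.717508 + 4.514002 + 0.302566) = 7.18·8.534076 = 61.274667 m
Shortest: LRL with L = 61.274667 m ≈ 61.2747 m
Convert LRL to answer units (arcs ×180/π): t = 3.717508·180/π = 212.9975°, p = 4.514002·180/π = 258.6333°, q = 0.302566·180/π = 17.3357°, L = 61.2747 m.

LRL: t = 212.9975°, p = 258.6333°, q = 17.3357°, L = 61.2747 m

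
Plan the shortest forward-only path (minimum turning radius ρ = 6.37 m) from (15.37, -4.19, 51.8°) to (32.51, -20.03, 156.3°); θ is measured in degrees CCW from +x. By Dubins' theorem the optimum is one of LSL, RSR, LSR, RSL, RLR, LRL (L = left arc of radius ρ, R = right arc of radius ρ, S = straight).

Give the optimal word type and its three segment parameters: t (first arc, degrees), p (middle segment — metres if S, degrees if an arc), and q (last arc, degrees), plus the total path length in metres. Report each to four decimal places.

Let ψ = atan2(Δy, Δx) = atan2(-15.84, 17.14) = -42.7427° be the start→goal bearing.
Normalize: d = |goal − start| / ρ = 23.338492/6.37 = 3.663813, α = (θ_start − ψ) mod 360° = 94.5427° = 1.650081 rad, β = (θ_goal − ψ) mod 360° = 199.0427° = 3.473950 rad.
Common terms: sin α = 0.996859, cos α = -0.079202, sin β = -0.326273, cos β = -0.945276, cos(α−β) = -0.250380, d² = 13.423529. Work in radians in the unit-radius frame; every candidate has L = ρ·(t + p + q).
LSL: p² = 2 + d² − 2cos(α−β) + 2d(sin α − sin β) = 25.619701; p = √p² = 5.061591; φ = atan2(cos β − cos α, d + sin α − sin β) = -0.171953 rad; t = (φ − α) mod 2π = 4.461151 rad, q = (β − φ) mod 2π = 3.645904 rad → L = 6.37·(4.461151 + 5.061591 + 3.645904) = 6.37·13.168645 = 83.884270 m
RSR: p² = 2 + d² − 2cos(α−β) + 2d(sin β − sin α) = 6.228877; p = √p² = 2.495772; φ = atan2(cos α − cos β, d − sin α + sin β) = 0.354388 rad; t = (α − φ) mod 2π = 1.295693 rad, q = (φ − β) mod 2π = 3.163623 rad → L = 6.37·(1.295693 + 2.495772 + 3.163623) = 6.37·6.955088 = 44.303911 m
LSR: p² = d² − 2 + 2cos(α−β) + 2d(sin α + sin β) = 15.836573; p = √p² = 3.979519; φ = atan2(−cos α − cos β, d + sin α + sin β) − atan2(−2, p) = 0.697804 rad; t = (φ − α) mod 2π = 5.330908 rad, q = (φ − β) mod 2π = 3.507039 rad → L = 6.37·(5.330908 + 3.979519 + 3.507039) = 6.37·12.817467 = 81.647263 m
RSL: p² = d² − 2 + 2cos(α−β) − 2d(sin α + sin β) = 6.008965; p = √p² = 2.451319; φ = atan2(cos α + cos β, d − sin α − sin β) − atan2(2, p) = -1.014121 rad; t = (α − φ) mod 2π = 2.664202 rad, q = (β − φ) mod 2π = 4.488071 rad → L = 6.37·(2.664202 + 2.451319 + 4.488071) = 6.37·9.603593 = 61.174887 m
RLR: c = (6 − d² + 2cos(α−β) + 2d(sin α − sin β))/8 = 0.221390; p = 2π − arccos c = 4.935629 rad; φ = atan2(cos α − cos β, d − sin α + sin β) = 0.354388 rad; t = (α − φ + p/2) mod 2π = 3.763508 rad, q = (α − β − t + p) mod 2π = 5.631437 rad → L = 6.37·(3.763508 + 4.935629 + 5.631437) = 6.37·14.330574 = 91.285757 m
LRL: c = (6 − d² + 2cos(α−β) − 2d(sin α − sin β))/8 = -2.202463, |c| > 1 → infeasible
Shortest: RSR with L = 44.303911 m ≈ 44.3039 m
Convert RSR to answer units (arcs ×180/π): t = 1.295693·180/π = 74.2378°, p = ρ·p = 6.37·2.495772 = 15.8981 m, q = 3.163623·180/π = 181.2622°, L = 44.3039 m.

RSR: t = 74.2378°, p = 15.8981 m, q = 181.2622°, L = 44.3039 m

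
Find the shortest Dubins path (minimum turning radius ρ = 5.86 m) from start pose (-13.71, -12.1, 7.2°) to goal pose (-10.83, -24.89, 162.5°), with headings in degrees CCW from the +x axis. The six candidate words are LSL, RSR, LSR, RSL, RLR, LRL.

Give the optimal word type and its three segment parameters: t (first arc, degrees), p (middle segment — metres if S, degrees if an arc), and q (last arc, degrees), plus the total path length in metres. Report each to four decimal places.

RSR: t = 26.7475°, p = 4.1467 m, q = 177.9525°, L = 25.0826 m

Let ψ = atan2(Δy, Δx) = atan2(-12.79, 2.88) = -77.3100° be the start→goal bearing.
Normalize: d = |goal − start| / ρ = 13.110244/5.86 = 2.237243, α = (θ_start − ψ) mod 360° = 84.5100° = 1.474978 rad, β = (θ_goal − ψ) mod 360° = 239.8100° = 4.185474 rad.
Common terms: sin α = 0.995413, cos α = 0.095672, sin β = -0.864363, cos β = -0.502869, cos(α−β) = -0.908508, d² = 5.005256. Work in radians in the unit-radius frame; every candidate has L = ρ·(t + p + q).
LSL: p² = 2 + d² − 2cos(α−β) + 2d(sin α − sin β) = 17.143813; p = √p² = 4.140509; φ = atan2(cos β − cos α, d + sin α − sin β) = -0.145065 rad; t = (φ − α) mod 2π = 4.663142 rad, q = (β − φ) mod 2π = 4.330540 rad → L = 5.86·(4.663142 + 4.140509 + 4.330540) = 5.86·13.134190 = 76.966356 m
RSR: p² = 2 + d² − 2cos(α−β) + 2d(sin β − sin α) = 0.500732; p = √p² = 0.707624; φ = atan2(cos α − cos β, d − sin α + sin β) = 1.008147 rad; t = (α − φ) mod 2π = 0.466831 rad, q = (φ − β) mod 2π = 3.105858 rad → L = 5.86·(0.466831 + 0.707624 + 3.105858) = 5.86·4.280313 = 25.082636 m
LSR: p² = d² − 2 + 2cos(α−β) + 2d(sin α + sin β) = 1.774622; p = √p² = 1.332149; φ = atan2(−cos α − cos β, d + sin α + sin β) − atan2(−2, p) = 1.153476 rad; t = (φ − α) mod 2π = 5.961683 rad, q = (φ − β) mod 2π = 3.251187 rad → L = 5.86·(5.961683 + 1.332149 + 3.251187) = 5.86·10.545019 = 61.793811 m
RSL: p² = d² − 2 + 2cos(α−β) − 2d(sin α + sin β) = 0.601858; p = √p² = 0.775795; φ = atan2(cos α + cos β, d − sin α − sin β) − atan2(2, p) = -1.391744 rad; t = (α − φ) mod 2π = 2.866722 rad, q = (β − φ) mod 2π = 5.577218 rad → L = 5.86·(2.866722 + 0.775795 + 5.577218) = 5.86·9.219735 = 54.027646 m
RLR: c = (6 − d² + 2cos(α−β) + 2d(sin α − sin β))/8 = 0.937408; p = 2π − arccos c = 5.927501 rad; φ = atan2(cos α − cos β, d − sin α + sin β) = 1.008147 rad; t = (α − φ + p/2) mod 2π = 3.430582 rad, q = (α − β − t + p) mod 2π = 6.069608 rad → L = 5.86·(3.430582 + 5.927501 + 6.069608) = 5.86·15.427691 = 90.406272 m
LRL: c = (6 − d² + 2cos(α−β) − 2d(sin α − sin β))/8 = -1.142977, |c| > 1 → infeasible
Shortest: RSR with L = 25.082636 m ≈ 25.0826 m
Convert RSR to answer units (arcs ×180/π): t = 0.466831·180/π = 26.7475°, p = ρ·p = 5.86·0.707624 = 4.1467 m, q = 3.105858·180/π = 177.9525°, L = 25.0826 m.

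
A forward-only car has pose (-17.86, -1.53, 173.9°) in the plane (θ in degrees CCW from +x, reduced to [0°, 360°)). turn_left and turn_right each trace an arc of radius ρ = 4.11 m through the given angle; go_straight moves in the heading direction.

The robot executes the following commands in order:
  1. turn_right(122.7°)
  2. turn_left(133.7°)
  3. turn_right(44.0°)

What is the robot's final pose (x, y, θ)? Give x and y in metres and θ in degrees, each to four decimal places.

(-27.1236, 12.7078, 140.9000°)

set_pose: (x, y, θ) = (-17.8600, -1.5300, 173.9000°), ρ = 4.11
turn_right(122.7°): centre at ρ to the right, rotate −122.7° → (-20.6263, 5.1321, 51.2000°)
turn_left(133.7°): centre at ρ to the left, rotate +133.7° → (-24.1805, 11.8024, 184.9000°)
turn_right(44.0°): centre at ρ to the right, rotate −44.0° → (-27.1236, 12.7078, 140.9000°)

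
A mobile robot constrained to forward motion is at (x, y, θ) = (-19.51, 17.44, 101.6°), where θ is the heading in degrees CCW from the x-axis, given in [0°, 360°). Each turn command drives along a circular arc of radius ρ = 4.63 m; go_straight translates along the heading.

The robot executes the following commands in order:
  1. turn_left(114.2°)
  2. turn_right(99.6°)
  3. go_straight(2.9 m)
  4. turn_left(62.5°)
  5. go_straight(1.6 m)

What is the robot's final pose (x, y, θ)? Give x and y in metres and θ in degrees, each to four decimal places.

(-40.5457, 27.1983, 178.7000°)

set_pose: (x, y, θ) = (-19.5100, 17.4400, 101.6000°), ρ = 4.63
turn_left(114.2°): centre at ρ to the left, rotate +114.2° → (-26.7538, 20.2642, 215.8000°)
turn_right(99.6°): centre at ρ to the right, rotate −99.6° → (-33.6164, 21.9753, 116.2000°)
go_straight(2.9): x += 2.9·cos θ, y += 2.9·sin θ → (-34.8968, 24.5773, 116.2000°)
turn_left(62.5°): centre at ρ to the left, rotate +62.5° → (-38.9461, 27.1620, 178.7000°)
go_straight(1.6): x += 1.6·cos θ, y += 1.6·sin θ → (-40.5457, 27.1983, 178.7000°)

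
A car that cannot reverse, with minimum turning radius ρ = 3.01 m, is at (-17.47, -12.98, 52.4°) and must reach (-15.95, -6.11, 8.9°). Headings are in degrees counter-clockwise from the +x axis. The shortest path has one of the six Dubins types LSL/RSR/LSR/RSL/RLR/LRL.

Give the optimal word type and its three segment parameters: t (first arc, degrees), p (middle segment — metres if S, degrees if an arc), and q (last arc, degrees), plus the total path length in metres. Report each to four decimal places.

LSL: t = 14.3564°, p = 8.7145 m, q = 302.1436°, L = 25.3417 m

Let ψ = atan2(Δy, Δx) = atan2(6.87, 1.52) = 77.5242° be the start→goal bearing.
Normalize: d = |goal − start| / ρ = 7.036142/3.01 = 2.337589, α = (θ_start − ψ) mod 360° = 334.8758° = 5.844686 rad, β = (θ_goal − ψ) mod 360° = 291.3758° = 5.085467 rad.
Common terms: sin α = -0.424582, cos α = 0.905390, sin β = -0.931210, cos β = 0.364484, cos(α−β) = 0.725374, d² = 5.464322. Work in radians in the unit-radius frame; every candidate has L = ρ·(t + p + q).
LSL: p² = 2 + d² − 2cos(α−β) + 2d(sin α − sin β) = 8.382149; p = √p² = 2.895194; φ = atan2(cos β − cos α, d + sin α − sin β) = -0.187933 rad; t = (φ − α) mod 2π = 0.250567 rad, q = (β − φ) mod 2π = 5.273401 rad → L = 3.01·(0.250567 + 2.895194 + 5.273401) = 3.01·8.419161 = 25.341675 m
RSR: p² = 2 + d² − 2cos(α−β) + 2d(sin β − sin α) = 3.644996; p = √p² = 1.909187; φ = atan2(cos α − cos β, d − sin α + sin β) = 0.287251 rad; t = (α − φ) mod 2π = 5.557434 rad, q = (φ − β) mod 2π = 1.484969 rad → L = 3.01·(5.557434 + 1.909187 + 1.484969) = 3.01·8.951591 = 26.944289 m
LSR: p² = d² − 2 + 2cos(α−β) + 2d(sin α + sin β) = -1.423495 < 0 → infeasible
RSL: p² = d² − 2 + 2cos(α−β) − 2d(sin α + sin β) = 11.253636; p = √p² = 3.354644; φ = atan2(cos α + cos β, d − sin α − sin β) − atan2(2, p) = -0.206450 rad; t = (α − φ) mod 2π = 6.051135 rad, q = (β − φ) mod 2π = 5.291917 rad → L = 3.01·(6.051135 + 3.354644 + 5.291917) = 3.01·14.697696 = 44.240066 m
RLR: c = (6 − d² + 2cos(α−β) + 2d(sin α − sin β))/8 = 0.544375; p = 2π − arccos c = 5.288033 rad; φ = atan2(cos α − cos β, d − sin α + sin β) = 0.287251 rad; t = (α − φ + p/2) mod 2π = 1.918265 rad, q = (α − β − t + p) mod 2π = 4.128986 rad → L = 3.01·(1.918265 + 5.288033 + 4.128986) = 3.01·11.335285 = 34.119208 m
LRL: c = (6 − d² + 2cos(α−β) − 2d(sin α − sin β))/8 = -0.047769; p = 2π − arccos c = 4.664602 rad; φ = atan2(cos β − cos α, d + sin α − sin β) = -0.187933 rad; t = (φ − α + p/2) mod 2π = 2.582868 rad, q = (β − α − t + p) mod 2π = 1.322516 rad → L = 3.01·(2.582868 + 4.664602 + 1.322516) = 3.01·8.569986 = 25.795658 m
Shortest: LSL with L = 25.341675 m ≈ 25.3417 m
Convert LSL to answer units (arcs ×180/π): t = 0.250567·180/π = 14.3564°, p = ρ·p = 3.01·2.895194 = 8.7145 m, q = 5.273401·180/π = 302.1436°, L = 25.3417 m.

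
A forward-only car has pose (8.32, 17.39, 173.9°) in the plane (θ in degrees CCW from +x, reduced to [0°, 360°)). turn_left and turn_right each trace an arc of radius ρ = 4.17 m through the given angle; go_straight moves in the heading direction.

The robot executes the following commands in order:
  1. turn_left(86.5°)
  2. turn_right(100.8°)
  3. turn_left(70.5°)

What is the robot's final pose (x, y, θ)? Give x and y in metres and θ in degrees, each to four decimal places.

(-6.4525, 9.4924, 230.1000°)

set_pose: (x, y, θ) = (8.3200, 17.3900, 173.9000°), ρ = 4.17
turn_left(86.5°): centre at ρ to the left, rotate +86.5° → (3.7653, 13.9390, 260.4000°)
turn_right(100.8°): centre at ρ to the right, rotate −100.8° → (-1.7999, 10.7260, 159.6000°)
turn_left(70.5°): centre at ρ to the left, rotate +70.5° → (-6.4525, 9.4924, 230.1000°)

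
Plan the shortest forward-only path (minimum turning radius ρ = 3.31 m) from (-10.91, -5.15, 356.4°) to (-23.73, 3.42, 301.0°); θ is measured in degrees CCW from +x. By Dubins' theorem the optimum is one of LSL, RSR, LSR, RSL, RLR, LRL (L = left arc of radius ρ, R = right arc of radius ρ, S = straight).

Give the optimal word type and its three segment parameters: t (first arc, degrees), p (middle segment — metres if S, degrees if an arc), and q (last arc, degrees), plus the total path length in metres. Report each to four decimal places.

LSL: t = 149.2243°, p = 12.3470 m, q = 155.3757°, L = 29.9438 m

Let ψ = atan2(Δy, Δx) = atan2(8.57, -12.82) = 146.2378° be the start→goal bearing.
Normalize: d = |goal − start| / ρ = 15.420678/3.31 = 4.658815, α = (θ_start − ψ) mod 360° = 210.1622° = 3.668022 rad, β = (θ_goal − ψ) mod 360° = 154.7622° = 2.701110 rad.
Common terms: sin α = -0.502450, cos α = -0.864606, sin β = 0.426376, cos β = -0.904546, cos(α−β) = 0.567844, d² = 21.704557. Work in radians in the unit-radius frame; every candidate has L = ρ·(t + p + q).
LSL: p² = 2 + d² − 2cos(α−β) + 2d(sin α − sin β) = 13.914415; p = √p² = 3.730203; φ = atan2(cos β − cos α, d + sin α − sin β) = -0.010707 rad; t = (φ − α) mod 2π = 2.604456 rad, q = (β − φ) mod 2π = 2.711817 rad → L = 3.31·(2.604456 + 3.730203 + 2.711817) = 3.31·9.046476 = 29.943835 m
RSR: p² = 2 + d² − 2cos(α−β) + 2d(sin β − sin α) = 31.223325; p = √p² = 5.587784; φ = atan2(cos α − cos β, d − sin α + sin β) = 0.007148 rad; t = (α − φ) mod 2π = 3.660875 rad, q = (φ − β) mod 2π = 3.589223 rad → L = 3.31·(3.660875 + 5.587784 + 3.589223) = 3.31·12.837881 = 42.493387 m
LSR: p² = d² − 2 + 2cos(α−β) + 2d(sin α + sin β) = 20.131419; p = √p² = 4.486805; φ = atan2(−cos α − cos β, d + sin α + sin β) − atan2(−2, p) = 0.787735 rad; t = (φ − α) mod 2π = 3.402898 rad, q = (φ − β) mod 2π = 4.369811 rad → L = 3.31·(3.402898 + 4.486805 + 4.369811) = 3.31·12.259514 = 40.578991 m
RSL: p² = d² − 2 + 2cos(α−β) − 2d(sin α + sin β) = 21.549070; p = √p² = 4.642098; φ = atan2(cos α + cos β, d − sin α − sin β) − atan2(2, p) = -0.764386 rad; t = (α − φ) mod 2π = 4.432408 rad, q = (β − φ) mod 2π = 3.465496 rad → L = 3.31·(4.432408 + 4.642098 + 3.465496) = 3.31·12.540002 = 41.507406 m
RLR: c = (6 − d² + 2cos(α−β) + 2d(sin α − sin β))/8 = -2.902916, |c| > 1 → infeasible
LRL: c = (6 − d² + 2cos(α−β) − 2d(sin α − sin β))/8 = -0.739302; p = 2π − arccos c = 3.880356 rad; φ = atan2(cos β − cos α, d + sin α − sin β) = -0.010707 rad; t = (φ − α + p/2) mod 2π = 4.544634 rad, q = (β − α − t + p) mod 2π = 4.651995 rad → L = 3.31·(4.544634 + 3.880356 + 4.651995) = 3.31·13.076985 = 43.284820 m
Shortest: LSL with L = 29.943835 m ≈ 29.9438 m
Convert LSL to answer units (arcs ×180/π): t = 2.604456·180/π = 149.2243°, p = ρ·p = 3.31·3.730203 = 12.3470 m, q = 2.711817·180/π = 155.3757°, L = 29.9438 m.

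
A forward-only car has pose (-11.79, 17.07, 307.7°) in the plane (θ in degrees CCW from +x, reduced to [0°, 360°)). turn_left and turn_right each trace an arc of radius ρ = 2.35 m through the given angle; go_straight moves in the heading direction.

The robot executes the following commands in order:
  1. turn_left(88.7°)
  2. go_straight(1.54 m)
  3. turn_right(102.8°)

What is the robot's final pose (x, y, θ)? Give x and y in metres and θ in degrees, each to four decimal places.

set_pose: (x, y, θ) = (-11.7900, 17.0700, 307.7000°), ρ = 2.35
turn_left(88.7°): centre at ρ to the left, rotate +88.7° → (-8.5361, 16.6156, 396.4000° ≡ 36.4000°)
go_straight(1.54): x += 1.54·cos θ, y += 1.54·sin θ → (-7.2966, 17.5295, 36.4000°)
turn_right(102.8°): centre at ρ to the right, rotate −102.8° → (-3.7486, 16.5788, -66.4000° ≡ 293.6000°)

(-3.7486, 16.5788, 293.6000°)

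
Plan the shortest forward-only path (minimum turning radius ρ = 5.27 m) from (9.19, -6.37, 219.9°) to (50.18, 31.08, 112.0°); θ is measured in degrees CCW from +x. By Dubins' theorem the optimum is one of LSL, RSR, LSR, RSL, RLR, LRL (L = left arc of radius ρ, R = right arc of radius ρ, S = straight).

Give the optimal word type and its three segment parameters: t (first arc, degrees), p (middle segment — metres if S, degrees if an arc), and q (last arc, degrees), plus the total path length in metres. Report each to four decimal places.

LSL: t = 190.4737°, p = 51.3084 m, q = 61.6263°, L = 74.4962 m

Let ψ = atan2(Δy, Δx) = atan2(37.45, 40.99) = 42.4160° be the start→goal bearing.
Normalize: d = |goal − start| / ρ = 55.521911/5.27 = 10.535467, α = (θ_start − ψ) mod 360° = 177.4840° = 3.097680 rad, β = (θ_goal − ψ) mod 360° = 69.5840° = 1.214470 rad.
Common terms: sin α = 0.043898, cos α = -0.999036, sin β = 0.937185, cos β = 0.348834, cos(α−β) = -0.307357, d² = 110.996065. Work in radians in the unit-radius frame; every candidate has L = ρ·(t + p + q).
LSL: p² = 2 + d² − 2cos(α−β) + 2d(sin α − sin β) = 94.788399; p = √p² = 9.735933; φ = atan2(cos β − cos α, d + sin α − sin β) = 0.138889 rad; t = (φ − α) mod 2π = 3.324394 rad, q = (β − φ) mod 2π = 1.075581 rad → L = 5.27·(3.324394 + 9.735933 + 1.075581) = 5.27·14.135908 = 74.496237 m
RSR: p² = 2 + d² − 2cos(α−β) + 2d(sin β − sin α) = 132.433157; p = √p² = 11.507961; φ = atan2(cos α − cos β, d − sin α + sin β) = -0.117394 rad; t = (α − φ) mod 2π = 3.215075 rad, q = (φ − β) mod 2π = 4.951321 rad → L = 5.27·(3.215075 + 11.507961 + 4.951321) = 5.27·19.674356 = 103.683857 m
LSR: p² = d² − 2 + 2cos(α−β) + 2d(sin α + sin β) = 129.053684; p = √p² = 11.360180; φ = atan2(−cos α − cos β, d + sin α + sin β) − atan2(−2, p) = 0.230666 rad; t = (φ − α) mod 2π = 3.416171 rad, q = (φ − β) mod 2π = 5.299381 rad → L = 5.27·(3.416171 + 11.360180 + 5.299381) = 5.27·20.075732 = 105.799107 m
RSL: p² = d² − 2 + 2cos(α−β) − 2d(sin α + sin β) = 87.709018; p = √p² = 9.365309; φ = atan2(cos α + cos β, d − sin α − sin β) − atan2(2, p) = -0.278342 rad; t = (α − φ) mod 2π = 3.376022 rad, q = (β − φ) mod 2π = 1.492812 rad → L = 5.27·(3.376022 + 9.365309 + 1.492812) = 5.27·14.234143 = 75.013934 m
RLR: c = (6 − d² + 2cos(α−β) + 2d(sin α − sin β))/8 = -15.554145, |c| > 1 → infeasible
LRL: c = (6 − d² + 2cos(α−β) − 2d(sin α − sin β))/8 = -10.848550, |c| > 1 → infeasible
Shortest: LSL with L = 74.496237 m ≈ 74.4962 m
Convert LSL to answer units (arcs ×180/π): t = 3.324394·180/π = 190.4737°, p = ρ·p = 5.27·9.735933 = 51.3084 m, q = 1.075581·180/π = 61.6263°, L = 74.4962 m.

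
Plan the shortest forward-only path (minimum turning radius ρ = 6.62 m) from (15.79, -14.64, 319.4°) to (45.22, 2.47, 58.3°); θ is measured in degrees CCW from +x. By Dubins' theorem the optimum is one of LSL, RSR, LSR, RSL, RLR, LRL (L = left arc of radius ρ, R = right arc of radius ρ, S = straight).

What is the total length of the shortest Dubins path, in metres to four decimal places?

36.3674 m

Let ψ = atan2(Δy, Δx) = atan2(17.11, 29.43) = 30.1728° be the start→goal bearing.
Normalize: d = |goal − start| / ρ = 34.042283/6.62 = 5.142339, α = (θ_start − ψ) mod 360° = 289.2272° = 5.047966 rad, β = (θ_goal − ψ) mod 360° = 28.1272° = 0.490911 rad.
Common terms: sin α = -0.944220, cos α = 0.329314, sin β = 0.471430, cos β = 0.881904, cos(α−β) = -0.154710, d² = 26.443648. Work in radians in the unit-radius frame; every candidate has L = ρ·(t + p + q).
LSL: p² = 2 + d² − 2cos(α−β) + 2d(sin α − sin β) = 14.193562; p = √p² = 3.767434; φ = atan2(cos β − cos α, d + sin α − sin β) = 0.147206 rad; t = (φ − α) mod 2π = 1.382425 rad, q = (β − φ) mod 2π = 0.343705 rad → L = 6.62·(1.382425 + 3.767434 + 0.343705) = 6.62·5.493565 = 36.367400 m
RSR: p² = 2 + d² − 2cos(α−β) + 2d(sin β − sin α) = 43.312576; p = √p² = 6.581229; φ = atan2(cos α − cos β, d − sin α + sin β) = -0.084063 rad; t = (α − φ) mod 2π = 5.132030 rad, q = (φ − β) mod 2π = 5.708210 rad → L = 6.62·(5.132030 + 6.581229 + 5.708210) = 6.62·17.421469 = 115.330125 m
LSR: p² = d² − 2 + 2cos(α−β) + 2d(sin α + sin β) = 19.271730; p = √p² = 4.389958; φ = atan2(−cos α − cos β, d + sin α + sin β) − atan2(−2, p) = 0.173696 rad; t = (φ − α) mod 2π = 1.408915 rad, q = (φ − β) mod 2π = 5.965969 rad → L = 6.62·(1.408915 + 4.389958 + 5.965969) = 6.62·11.764842 = 77.883254 m
RSL: p² = d² − 2 + 2cos(α−β) − 2d(sin α + sin β) = 28.996724; p = √p² = 5.384861; φ = atan2(cos α + cos β, d − sin α − sin β) − atan2(2, p) = -0.143170 rad; t = (α − φ) mod 2π = 5.191136 rad, q = (β − φ) mod 2π = 0.634082 rad → L = 6.62·(5.191136 + 5.384861 + 0.634082) = 6.62·11.210078 = 74.210719 m
RLR: c = (6 − d² + 2cos(α−β) + 2d(sin α − sin β))/8 = -4.414072, |c| > 1 → infeasible
LRL: c = (6 − d² + 2cos(α−β) − 2d(sin α − sin β))/8 = -0.774195; p = 2π − arccos c = 3.826946 rad; φ = atan2(cos β − cos α, d + sin α − sin β) = 0.147206 rad; t = (φ − α + p/2) mod 2π = 3.295899 rad, q = (β − α − t + p) mod 2π = 2.257178 rad → L = 6.62·(3.295899 + 3.826946 + 2.257178) = 6.62·9.380023 = 62.095755 m
Shortest: LSL with L = 36.367400 m ≈ 36.3674 m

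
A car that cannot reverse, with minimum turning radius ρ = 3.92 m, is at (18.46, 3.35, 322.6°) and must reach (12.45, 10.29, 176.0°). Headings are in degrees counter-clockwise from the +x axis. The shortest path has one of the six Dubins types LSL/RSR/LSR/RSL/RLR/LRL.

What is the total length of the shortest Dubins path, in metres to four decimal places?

Let ψ = atan2(Δy, Δx) = atan2(6.94, -6.01) = 130.8924° be the start→goal bearing.
Normalize: d = |goal − start| / ρ = 9.180615/3.92 = 2.341994, α = (θ_start − ψ) mod 360° = 191.7076° = 3.345929 rad, β = (θ_goal − ψ) mod 360° = 45.1076° = 0.787277 rad.
Common terms: sin α = -0.202918, cos α = -0.979196, sin β = 0.708434, cos β = 0.705777, cos(α−β) = -0.834848, d² = 5.484935. Work in radians in the unit-radius frame; every candidate has L = ρ·(t + p + q).
LSL: p² = 2 + d² − 2cos(α−β) + 2d(sin α − sin β) = 4.885872; p = √p² = 2.210401; φ = atan2(cos β − cos α, d + sin α − sin β) = 0.866849 rad; t = (φ − α) mod 2π = 3.804105 rad, q = (β − φ) mod 2π = 6.203613 rad → L = 3.92·(3.804105 + 2.210401 + 6.203613) = 3.92·12.218119 = 47.895026 m
RSR: p² = 2 + d² − 2cos(α−β) + 2d(sin β − sin α) = 13.423389; p = √p² = 3.663794; φ = atan2(cos α − cos β, d − sin α + sin β) = -0.477881 rad; t = (α − φ) mod 2π = 3.823810 rad, q = (φ − β) mod 2π = 5.018028 rad → L = 3.92·(3.823810 + 3.663794 + 5.018028) = 3.92·12.505632 = 49.022079 m
LSR: p² = d² − 2 + 2cos(α−β) + 2d(sin α + sin β) = 4.183070; p = √p² = 2.045256; φ = atan2(−cos α − cos β, d + sin α + sin β) − atan2(−2, p) = 0.869938 rad; t = (φ − α) mod 2π = 3.807194 rad, q = (φ − β) mod 2π = 0.082661 rad → L = 3.92·(3.807194 + 2.045256 + 0.082661) = 3.92·5.935111 = 23.265636 m
RSL: p² = d² − 2 + 2cos(α−β) − 2d(sin α + sin β) = -0.552592 < 0 → infeasible
RLR: c = (6 − d² + 2cos(α−β) + 2d(sin α − sin β))/8 = -0.677924; p = 2π − arccos c = 3.967455 rad; φ = atan2(cos α − cos β, d − sin α + sin β) = -0.477881 rad; t = (α − φ + p/2) mod 2π = 5.807537 rad, q = (α − β − t + p) mod 2π = 0.718570 rad → L = 3.92·(5.807537 + 3.967455 + 0.718570) = 3.92·10.493562 = 41.134762 m
LRL: c = (6 − d² + 2cos(α−β) − 2d(sin α − sin β))/8 = 0.389266; p = 2π − arccos c = 5.112224 rad; φ = atan2(cos β − cos α, d + sin α − sin β) = 0.866849 rad; t = (φ − α + p/2) mod 2π = 0.077031 rad, q = (β − α − t + p) mod 2π = 2.476540 rad → L = 3.92·(0.077031 + 5.112224 + 2.476540) = 3.92·7.665795 = 30.049915 m
Shortest: LSR with L = 23.265636 m ≈ 23.2656 m

23.2656 m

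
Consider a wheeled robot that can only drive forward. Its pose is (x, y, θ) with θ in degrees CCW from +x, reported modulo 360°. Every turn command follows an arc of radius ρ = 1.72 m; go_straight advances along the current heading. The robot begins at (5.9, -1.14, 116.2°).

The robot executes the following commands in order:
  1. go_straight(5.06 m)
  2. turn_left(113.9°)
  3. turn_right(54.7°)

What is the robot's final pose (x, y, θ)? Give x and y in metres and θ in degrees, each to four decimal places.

set_pose: (x, y, θ) = (5.9000, -1.1400, 116.2000°), ρ = 1.72
go_straight(5.06): x += 5.06·cos θ, y += 5.06·sin θ → (3.6660, 3.4001, 116.2000°)
turn_left(113.9°): centre at ρ to the left, rotate +113.9° → (0.8032, 3.7440, 230.1000°)
turn_right(54.7°): centre at ρ to the right, rotate −54.7° → (-0.6543, 3.1329, 175.4000°)

(-0.6543, 3.1329, 175.4000°)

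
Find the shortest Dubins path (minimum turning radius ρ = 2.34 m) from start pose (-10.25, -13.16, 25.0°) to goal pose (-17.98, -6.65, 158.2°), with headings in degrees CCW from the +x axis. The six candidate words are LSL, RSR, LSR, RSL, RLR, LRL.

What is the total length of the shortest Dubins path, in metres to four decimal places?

13.3670 m

Let ψ = atan2(Δy, Δx) = atan2(6.51, -7.73) = 139.8968° be the start→goal bearing.
Normalize: d = |goal − start| / ρ = 10.106087/2.34 = 4.318841, α = (θ_start − ψ) mod 360° = 245.1032° = 4.277858 rad, β = (θ_goal − ψ) mod 360° = 18.3032° = 0.319451 rad.
Common terms: sin α = -0.907067, cos α = -0.420985, sin β = 0.314045, cos β = 0.949408, cos(α−β) = -0.684547, d² = 18.652385. Work in radians in the unit-radius frame; every candidate has L = ρ·(t + p + q).
LSL: p² = 2 + d² − 2cos(α−β) + 2d(sin α − sin β) = 11.473896; p = √p² = 3.387314; φ = atan2(cos β − cos α, d + sin α − sin β) = 0.416505 rad; t = (φ − α) mod 2π = 2.421832 rad, q = (β − φ) mod 2π = 6.186132 rad → L = 2.34·(2.421832 + 3.387314 + 6.186132) = 2.34·11.995278 = 28.068950 m
RSR: p² = 2 + d² − 2cos(α−β) + 2d(sin β − sin α) = 32.569062; p = √p² = 5.706931; φ = atan2(cos α − cos β, d − sin α + sin β) = -0.242498 rad; t = (α − φ) mod 2π = 4.520355 rad, q = (φ − β) mod 2π = 5.721237 rad → L = 2.34·(4.520355 + 5.706931 + 5.721237) = 2.34·15.948523 = 37.319544 m
LSR: p² = d² − 2 + 2cos(α−β) + 2d(sin α + sin β) = 10.160955; p = √p² = 3.187625; φ = atan2(−cos α − cos β, d + sin α + sin β) − atan2(−2, p) = 0.419455 rad; t = (φ − α) mod 2π = 2.424782 rad, q = (φ − β) mod 2π = 0.100004 rad → L = 2.34·(2.424782 + 3.187625 + 0.100004) = 2.34·5.712411 = 13.367042 m
RSL: p² = d² − 2 + 2cos(α−β) − 2d(sin α + sin β) = 20.405627; p = √p² = 4.517259; φ = atan2(cos α + cos β, d − sin α − sin β) − atan2(2, p) = -0.309637 rad; t = (α − φ) mod 2π = 4.587494 rad, q = (β − φ) mod 2π = 0.629088 rad → L = 2.34·(4.587494 + 4.517259 + 0.629088) = 2.34·9.733841 = 22.777188 m
RLR: c = (6 − d² + 2cos(α−β) + 2d(sin α − sin β))/8 = -3.071133, |c| > 1 → infeasible
LRL: c = (6 − d² + 2cos(α−β) − 2d(sin α − sin β))/8 = -0.434237; p = 2π − arccos c = 4.263198 rad; φ = atan2(cos β − cos α, d + sin α − sin β) = 0.416505 rad; t = (φ − α + p/2) mod 2π = 4.553431 rad, q = (β − α − t + p) mod 2π = 2.034545 rad → L = 2.34·(4.553431 + 4.263198 + 2.034545) = 2.34·10.851174 = 25.391748 m
Shortest: LSR with L = 13.367042 m ≈ 13.3670 m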